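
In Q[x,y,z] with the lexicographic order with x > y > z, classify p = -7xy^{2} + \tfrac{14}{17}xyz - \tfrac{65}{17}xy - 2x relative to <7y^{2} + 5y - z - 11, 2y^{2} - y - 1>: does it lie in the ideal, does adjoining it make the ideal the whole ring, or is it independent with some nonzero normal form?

-7xy^{2} + \tfrac{14}{17}xyz - \tfrac{65}{17}xy - 2x is independent of I; its normal form modulo I is -\tfrac{20}{17}xz - \tfrac{184}{17}x.

First compute the reduced Gröbner basis of I by Buchberger's algorithm.
f_1 = 7y^{2} + 5y - z - 11, LT = y^{2}.
f_2 = 2y^{2} - y - 1, LT = y^{2}.

S(f_1,f_2): lcm = y^{2}. S = \tfrac{17}{14}y - \tfrac{1}{7}z - \tfrac{15}{14}.
  leading term y: no divisor's leading term divides it; move \tfrac{17}{14}y to the remainder.
  leading term z: no divisor's leading term divides it; move -\tfrac{1}{7}z to the remainder.
  leading term 1: no divisor's leading term divides it; move -\tfrac{15}{14} to the remainder.
  remainder \tfrac{17}{14}y - \tfrac{1}{7}z - \tfrac{15}{14} ≠ 0; add h_3 = \tfrac{17}{14}y - \tfrac{1}{7}z - \tfrac{15}{14} to the basis.

S(f_1,h_3): lcm = y^{2}. S = \tfrac{2}{17}yz + \tfrac{190}{119}y - \tfrac{1}{7}z - \tfrac{11}{7}.
  leading term yz: subtract (\tfrac{28}{289}z)·h_3 from \tfrac{2}{17}yz + \tfrac{190}{119}y - \tfrac{1}{7}z - \tfrac{11}{7} → \tfrac{190}{119}y + \tfrac{4}{289}z^{2} - \tfrac{79}{2023}z - \tfrac{11}{7}
  leading term y: subtract (\tfrac{380}{289})·h_3 from \tfrac{190}{119}y + \tfrac{4}{289}z^{2} - \tfrac{79}{2023}z - \tfrac{11}{7} → \tfrac{4}{289}z^{2} + \tfrac{43}{289}z - \tfrac{47}{289}
  leading term z^{2}: no divisor's leading term divides it; move \tfrac{4}{289}z^{2} to the remainder.
  leading term z: no divisor's leading term divides it; move \tfrac{43}{289}z to the remainder.
  leading term 1: no divisor's leading term divides it; move -\tfrac{47}{289} to the remainder.
  remainder \tfrac{4}{289}z^{2} + \tfrac{43}{289}z - \tfrac{47}{289} ≠ 0; add h_4 = \tfrac{4}{289}z^{2} + \tfrac{43}{289}z - \tfrac{47}{289} to the basis.

The other S-polynomials (S(f_2,h_3), S(f_1,h_4), S(f_2,h_4), S(h_3,h_4)) all reduce to 0 modulo the current basis, so we have a Gröbner basis.
Inter-reduce: drop elements whose leading term is divisible by another's, tail-reduce, and make monic.
Reduced Gröbner basis: {y - \tfrac{2}{17}z - \tfrac{15}{17}, z^{2} + \tfrac{43}{4}z - \tfrac{47}{4}}.
Label its elements g_1 = y - \tfrac{2}{17}z - \tfrac{15}{17}, g_2 = z^{2} + \tfrac{43}{4}z - \tfrac{47}{4}.

Reduce p = -7xy^{2} + \tfrac{14}{17}xyz - \tfrac{65}{17}xy - 2x modulo G:
  leading term xy^{2}: subtract (-7xy)·g_1 from -7xy^{2} + \tfrac{14}{17}xyz - \tfrac{65}{17}xy - 2x → -10xy - 2x
  leading term xy: subtract (-10x)·g_1 from -10xy - 2x → -\tfrac{20}{17}xz - \tfrac{184}{17}x
  leading term xz: no divisor's leading term divides it; move -\tfrac{20}{17}xz to the remainder.
  leading term x: no divisor's leading term divides it; move -\tfrac{184}{17}x to the remainder.
  normal form = -\tfrac{20}{17}xz - \tfrac{184}{17}x.
The normal form is nonzero, so p ∉ I. Since p minus its normal form lies in I, I + (p) = I + (r) where r = -\tfrac{20}{17}xz - \tfrac{184}{17}x; decide whether this ideal is the whole ring.
Run Buchberger on G together with r (pairs among the g_i already reduce to 0 since G is a Gröbner basis):
g_1 = y - \tfrac{2}{17}z - \tfrac{15}{17}, LT = y.
g_2 = z^{2} + \tfrac{43}{4}z - \tfrac{47}{4}, LT = z^{2}.
r = -\tfrac{20}{17}xz - \tfrac{184}{17}x, LT = xz.

S(g_2,r): lcm = xz^{2}. S = \tfrac{31}{20}xz - \tfrac{47}{4}x.
  leading term xz: subtract (-\tfrac{527}{400})·r from \tfrac{31}{20}xz - \tfrac{47}{4}x → -\tfrac{2601}{100}x
  leading term x: no divisor's leading term divides it; move -\tfrac{2601}{100}x to the remainder.
  remainder -\tfrac{2601}{100}x ≠ 0; add m_4 = -\tfrac{2601}{100}x to the basis.

The other S-polynomials (S(g_1,g_2), S(g_1,r), S(g_1,m_4), S(g_2,m_4), S(r,m_4)) all reduce to 0 modulo the current basis, so we have a Gröbner basis.
Inter-reduce: drop elements whose leading term is divisible by another's, tail-reduce, and make monic.
Reduced Gröbner basis: {x, y - \tfrac{2}{17}z - \tfrac{15}{17}, z^{2} + \tfrac{43}{4}z - \tfrac{47}{4}}.
The reduced Gröbner basis of I + (p) is {x, y - \tfrac{2}{17}z - \tfrac{15}{17}, z^{2} + \tfrac{43}{4}z - \tfrac{47}{4}} ≠ {1}, a proper ideal, so the enlarged system stays consistent: p is independent of I, with normal form -\tfrac{20}{17}xz - \tfrac{184}{17}x.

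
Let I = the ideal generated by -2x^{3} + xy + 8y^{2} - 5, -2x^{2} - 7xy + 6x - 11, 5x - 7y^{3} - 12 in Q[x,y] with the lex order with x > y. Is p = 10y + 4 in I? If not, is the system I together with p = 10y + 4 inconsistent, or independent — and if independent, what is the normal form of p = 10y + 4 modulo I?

Adjoining 10y + 4 makes the ideal the whole ring: the system is inconsistent.

First compute the reduced Gröbner basis of I by Buchberger's algorithm.
f_1 = -2x^{3} + xy + 8y^{2} - 5, LT = x^{3}.
f_2 = -2x^{2} - 7xy + 6x - 11, LT = x^{2}.
f_3 = 5x - 7y^{3} - 12, LT = x.

S(f_1,f_2): lcm = x^{3}. S = -\tfrac{7}{2}x^{2}y + 3x^{2} - \tfrac{1}{2}xy - \tfrac{11}{2}x - 4y^{2} + \tfrac{5}{2}.
  reduce S modulo (f_1, f_2, f_3):
  remainder \tfrac{343}{20}y^{5} - \tfrac{301}{10}y^{4} + \tfrac{49}{10}y^{3} + \tfrac{127}{5}y^{2} - \tfrac{647}{20}y - \tfrac{28}{5} ≠ 0; add h_4 = \tfrac{343}{20}y^{5} - \tfrac{301}{10}y^{4} + \tfrac{49}{10}y^{3} + \tfrac{127}{5}y^{2} - \tfrac{647}{20}y - \tfrac{28}{5} to the basis.

S(f_1,f_3): lcm = x^{3}. S = \tfrac{7}{5}x^{2}y^{3} + \tfrac{12}{5}x^{2} - \tfrac{1}{2}xy - 4y^{2} + \tfrac{5}{2}.
  reduce S modulo (f_1, f_2, f_3, h_4):
  remainder -\tfrac{477373}{17150}y^{4} + \tfrac{13686}{1225}y^{3} - \tfrac{57026}{12005}y^{2} - \tfrac{2405073}{60025}y + \tfrac{63279}{17150} ≠ 0; add h_5 = -\tfrac{477373}{17150}y^{4} + \tfrac{13686}{1225}y^{3} - \tfrac{57026}{12005}y^{2} - \tfrac{2405073}{60025}y + \tfrac{63279}{17150} to the basis.

S(f_2,f_3): lcm = x^{2}. S = \tfrac{7}{5}xy^{3} + \tfrac{7}{2}xy - \tfrac{3}{5}x + \tfrac{11}{2}.
  reduce S modulo (f_1, f_2, f_3, h_4, h_5):
  remainder \tfrac{33410629}{11934325}y^{3} - \tfrac{7563117}{2386865}y^{2} + \tfrac{1409917}{2386865}y + \tfrac{78275799}{11934325} ≠ 0; add h_6 = \tfrac{33410629}{11934325}y^{3} - \tfrac{7563117}{2386865}y^{2} + \tfrac{1409917}{2386865}y + \tfrac{78275799}{11934325} to the basis.

S(h_4,h_5): lcm = y^{5}. S = -\tfrac{31665482}{23391277}y^{4} + \tfrac{384486}{3341611}y^{3} + \tfrac{6808330}{163738939}y^{2} - \tfrac{287155634}{163738939}y - \tfrac{16}{49}.
  reduce S modulo (f_1, f_2, f_3, h_4, h_5, h_6):
  remainder -\tfrac{483391547800}{2278476028231}y^{2} + \tfrac{650005230700}{2278476028231}y + \tfrac{1133396778500}{2278476028231} ≠ 0; add h_7 = -\tfrac{483391547800}{2278476028231}y^{2} + \tfrac{650005230700}{2278476028231}y + \tfrac{1133396778500}{2278476028231} to the basis.

S(h_4,h_6): lcm = y^{5}. S = -\tfrac{145764347}{233874403}y^{4} + \tfrac{2496309}{33410629}y^{3} - \tfrac{1410857075}{1637120821}y^{2} - \tfrac{647}{343}y - \tfrac{16}{49}.
  reduce S modulo (f_1, f_2, f_3, h_4, h_5, h_6, h_7):
  remainder -\tfrac{25782325027858125}{11536011189486833}y - \tfrac{25782325027858125}{11536011189486833} ≠ 0; add h_8 = -\tfrac{25782325027858125}{11536011189486833}y - \tfrac{25782325027858125}{11536011189486833} to the basis.

The other S-polynomials (S(f_1,h_4), S(f_2,h_4), S(f_3,h_4), S(f_1,h_5), S(f_2,h_5), S(f_3,h_5), S(f_1,h_6), S(f_2,h_6), S(f_3,h_6), S(h_5,h_6), S(f_1,h_7), S(f_2,h_7), S(f_3,h_7), S(h_4,h_7), S(h_5,h_7), S(h_6,h_7), S(f_1,h_8), S(f_2,h_8), S(f_3,h_8), S(h_4,h_8), S(h_5,h_8), S(h_6,h_8), S(h_7,h_8)) all reduce to 0 modulo the current basis, so we have a Gröbner basis.
Inter-reduce: drop elements whose leading term is divisible by another's, tail-reduce, and make monic.
Reduced Gröbner basis: {x - 1, y + 1}.
Label its elements g_1 = x - 1, g_2 = y + 1.

Reduce p = 10y + 4 modulo G:
  leading term y: subtract (10)·g_2 from 10y + 4 → -6
  leading term 1: no divisor's leading term divides it; move -6 to the remainder.
  normal form = -6.
The normal form is nonzero, so p ∉ I. Since p minus its normal form lies in I, I + (p) = I + (r) where r = -6; decide whether this ideal is the whole ring.
Here r = -6 is a nonzero constant, hence a unit: 1 ∈ I + (p), the Gröbner basis of I + (p) is {1}, and the enlarged system has no common solution — adjoining p is inconsistent.

The remainder on division by a Gröbner basis is unique — it is the normal form.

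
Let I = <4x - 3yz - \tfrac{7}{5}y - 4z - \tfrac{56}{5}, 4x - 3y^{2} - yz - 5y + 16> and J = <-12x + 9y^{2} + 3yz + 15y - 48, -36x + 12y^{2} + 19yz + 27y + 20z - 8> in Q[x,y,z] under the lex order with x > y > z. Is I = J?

Two ideals are equal iff their reduced Gröbner bases coincide (the reduced basis is unique for a fixed ordering).
Buchberger on the first generating set:
f_1 = 4x - 3yz - \tfrac{7}{5}y - 4z - \tfrac{56}{5}, LT = x.
f_2 = 4x - 3y^{2} - yz - 5y + 16, LT = x.

S(f_1,f_2): lcm = x. S = \tfrac{3}{4}y^{2} - \tfrac{1}{2}yz + \tfrac{9}{10}y - z - \tfrac{34}{5}.
  leading term y^{2}: no divisor's leading term divides it; move \tfrac{3}{4}y^{2} to the remainder.
  leading term yz: no divisor's leading term divides it; move -\tfrac{1}{2}yz to the remainder.
  leading term y: no divisor's leading term divides it; move \tfrac{9}{10}y to the remainder.
  leading term z: no divisor's leading term divides it; move -z to the remainder.
  leading term 1: no divisor's leading term divides it; move -\tfrac{34}{5} to the remainder.
  remainder \tfrac{3}{4}y^{2} - \tfrac{1}{2}yz + \tfrac{9}{10}y - z - \tfrac{34}{5} ≠ 0; add g_3 = \tfrac{3}{4}y^{2} - \tfrac{1}{2}yz + \tfrac{9}{10}y - z - \tfrac{34}{5} to the basis.

The other S-polynomials (S(f_1,g_3), S(f_2,g_3)) all reduce to 0 modulo the current basis, so we have a Gröbner basis.
Inter-reduce: drop elements whose leading term is divisible by another's, tail-reduce, and make monic.
Reduced Gröbner basis: {x - \tfrac{3}{4}yz - \tfrac{7}{20}y - z - \tfrac{14}{5}, y^{2} - \tfrac{2}{3}yz + \tfrac{6}{5}y - \tfrac{4}{3}z - \tfrac{136}{15}}.

Buchberger on the second generating set:
h_1 = -12x + 9y^{2} + 3yz + 15y - 48, LT = x.
h_2 = -36x + 12y^{2} + 19yz + 27y + 20z - 8, LT = x.

S(h_1,h_2): lcm = x. S = -\tfrac{5}{12}y^{2} + \tfrac{5}{18}yz - \tfrac{1}{2}y + \tfrac{5}{9}z + \tfrac{34}{9}.
  leading term y^{2}: no divisor's leading term divides it; move -\tfrac{5}{12}y^{2} to the remainder.
  leading term yz: no divisor's leading term divides it; move \tfrac{5}{18}yz to the remainder.
  leading term y: no divisor's leading term divides it; move -\tfrac{1}{2}y to the remainder.
  leading term z: no divisor's leading term divides it; move \tfrac{5}{9}z to the remainder.
  leading term 1: no divisor's leading term divides it; move \tfrac{34}{9} to the remainder.
  remainder -\tfrac{5}{12}y^{2} + \tfrac{5}{18}yz - \tfrac{1}{2}y + \tfrac{5}{9}z + \tfrac{34}{9} ≠ 0; add k_3 = -\tfrac{5}{12}y^{2} + \tfrac{5}{18}yz - \tfrac{1}{2}y + \tfrac{5}{9}z + \tfrac{34}{9} to the basis.

The other S-polynomials (S(h_1,k_3), S(h_2,k_3)) all reduce to 0 modulo the current basis, so we have a Gröbner basis.
Inter-reduce: drop elements whose leading term is divisible by another's, tail-reduce, and make monic.
Reduced Gröbner basis: {x - \tfrac{3}{4}yz - \tfrac{7}{20}y - z - \tfrac{14}{5}, y^{2} - \tfrac{2}{3}yz + \tfrac{6}{5}y - \tfrac{4}{3}z - \tfrac{136}{15}}.

The two bases agree; hence the ideals are identical.
The choice of monomial ordering does not affect the verdict — as long as both bases are computed under the same ordering, their equality decides ideal equality.

Yes, the ideals are equal.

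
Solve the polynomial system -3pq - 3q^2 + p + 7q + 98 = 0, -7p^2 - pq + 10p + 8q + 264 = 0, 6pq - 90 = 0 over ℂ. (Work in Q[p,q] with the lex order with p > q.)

Compute a lex Gröbner basis by Buchberger's algorithm.
f_1 = -3pq + p - 3q^2 + 7q + 98, LT = pq.
f_2 = -7p^2 - pq + 10p + 8q + 264, LT = p^2.
f_3 = 6pq - 90, LT = pq.

S(f_1,f_2): lcm = p^2q. S = -1/3p^2 + 6/7pq^2 - 19/21pq - 98/3p + 8/7q^2 + 264/7q.
  leading term p^2: subtract (1/21)·f_2 from -1/3p^2 + 6/7pq^2 - 19/21pq - 98/3p + 8/7q^2 + 264/7q → 6/7pq^2 - 6/7pq - 232/7p + 8/7q^2 + 112/3q - 88/7
  leading term pq^2: subtract (-2/7q)·f_1 from 6/7pq^2 - 6/7pq - 232/7p + 8/7q^2 + 112/3q - 88/7 → -4/7pq - 232/7p - 6/7q^3 + 22/7q^2 + 196/3q - 88/7
  leading term pq: subtract (4/21)·f_1 from -4/7pq - 232/7p - 6/7q^3 + 22/7q^2 + 196/3q - 88/7 → -100/3p - 6/7q^3 + 26/7q^2 + 64q - 656/21
  leading term p: no divisor's leading term divides it; move -100/3p to the remainder.
  leading term q^3: no divisor's leading term divides it; move -6/7q^3 to the remainder.
  leading term q^2: no divisor's leading term divides it; move 26/7q^2 to the remainder.
  leading term q: no divisor's leading term divides it; move 64q to the remainder.
  leading term 1: no divisor's leading term divides it; move -656/21 to the remainder.
  remainder -100/3p - 6/7q^3 + 26/7q^2 + 64q - 656/21 ≠ 0; add h_4 = -100/3p - 6/7q^3 + 26/7q^2 + 64q - 656/21 to the basis.

S(f_1,f_3): lcm = pq. S = -1/3p + q^2 - 7/3q - 53/3.
  leading term p: subtract (1/100)·h_4 from -1/3p + q^2 - 7/3q - 53/3 → 3/350q^3 + 337/350q^2 - 223/75q - 3037/175
  leading term q^3: no divisor's leading term divides it; move 3/350q^3 to the remainder.
  leading term q^2: no divisor's leading term divides it; move 337/350q^2 to the remainder.
  leading term q: no divisor's leading term divides it; move -223/75q to the remainder.
  leading term 1: no divisor's leading term divides it; move -3037/175 to the remainder.
  remainder 3/350q^3 + 337/350q^2 - 223/75q - 3037/175 ≠ 0; add h_5 = 3/350q^3 + 337/350q^2 - 223/75q - 3037/175 to the basis.

S(f_2,f_3): lcm = p^2q. S = 1/7pq^2 - 10/7pq + 15p - 8/7q^2 - 264/7q.
  leading term pq^2: subtract (-1/21q)·f_1 from 1/7pq^2 - 10/7pq + 15p - 8/7q^2 - 264/7q → -29/21pq + 15p - 1/7q^3 - 17/21q^2 - 694/21q
  leading term pq: subtract (29/63)·f_1 from -29/21pq + 15p - 1/7q^3 - 17/21q^2 - 694/21q → 916/63p - 1/7q^3 + 4/7q^2 - 2285/63q - 406/9
  leading term p: subtract (-229/525)·h_4 from 916/63p - 1/7q^3 + 4/7q^2 - 2285/63q - 406/9 → -633/1225q^3 + 8054/3675q^2 - 13157/1575q - 215858/3675
  leading term q^3: subtract (-422/7)·h_5 from -633/1225q^3 + 8054/3675q^2 - 13157/1575q - 215858/3675 → 1265/21q^2 - 11819/63q - 23204/21
  leading term q^2: no divisor's leading term divides it; move 1265/21q^2 to the remainder.
  leading term q: no divisor's leading term divides it; move -11819/63q to the remainder.
  leading term 1: no divisor's leading term divides it; move -23204/21 to the remainder.
  remainder 1265/21q^2 - 11819/63q - 23204/21 ≠ 0; add h_6 = 1265/21q^2 - 11819/63q - 23204/21 to the basis.

S(f_1,h_4): lcm = pq. S = -1/3p - 9/350q^4 + 39/350q^3 + 73/25q^2 - 1717/525q - 98/3.
  leading term p: subtract (1/100)·h_4 from -1/3p - 9/350q^4 + 39/350q^3 + 73/25q^2 - 1717/525q - 98/3 → -9/350q^4 + 3/25q^3 + 1009/350q^2 - 2053/525q - 5662/175
  leading term q^4: subtract (-3q)·h_5 from -9/350q^4 + 3/25q^3 + 1009/350q^2 - 2053/525q - 5662/175 → 1053/350q^3 - 2113/350q^2 - 4198/75q - 5662/175
  leading term q^3: subtract (351)·h_5 from 1053/350q^3 - 2113/350q^2 - 4198/75q - 5662/175 → -344q^2 + 2963/3q + 6059
  leading term q^2: subtract (-7224/1265)·h_6 from -344q^2 + 2963/3q + 6059 → -105847/1265q - 317541/1265
  leading term q: no divisor's leading term divides it; move -105847/1265q to the remainder.
  leading term 1: no divisor's leading term divides it; move -317541/1265 to the remainder.
  remainder -105847/1265q - 317541/1265 ≠ 0; add h_7 = -105847/1265q - 317541/1265 to the basis.

The other S-polynomials (S(f_2,h_4), S(f_3,h_4), S(f_1,h_5), S(f_2,h_5), S(f_3,h_5), S(h_4,h_5), S(f_1,h_6), S(f_2,h_6), S(f_3,h_6), S(h_4,h_6), S(h_5,h_6), S(f_1,h_7), S(f_2,h_7), S(f_3,h_7), S(h_4,h_7), S(h_5,h_7), S(h_6,h_7)) all reduce to 0 modulo the current basis, so we have a Gröbner basis.
Inter-reduce: drop elements whose leading term is divisible by another's, tail-reduce, and make monic.
Reduced Gröbner basis: {p + 5, q + 3}.

The lex basis is triangular: the last element involves only q. Solving q + 3 = 0 gives q ∈ {-3}; substituting each value into the earlier elements determines the remaining variables.
  q = -3: the earlier basis element becomes p + 5 = 0, giving p = -5 — point (-5, -3).
Check: every point annihilates each of the original generators.

{(-5, -3)}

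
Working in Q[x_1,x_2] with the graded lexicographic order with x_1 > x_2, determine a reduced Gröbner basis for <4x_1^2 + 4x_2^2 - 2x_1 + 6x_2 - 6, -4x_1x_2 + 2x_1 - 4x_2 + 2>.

G = {x_2^3 + x_2^2 - 3/4x_2, x_1^2 + x_2^2 - 1/2x_1 + 3/2x_2 - 3/2, x_1x_2 - 1/2x_1 + x_2 - 1/2}

f_1 = 4x_1^2 + 4x_2^2 - 2x_1 + 6x_2 - 6, LT = x_1^2.
f_2 = -4x_1x_2 + 2x_1 - 4x_2 + 2, LT = x_1x_2.

S(f_1,f_2): lcm = x_1^2x_2. S = x_2^3 + 1/2x_1^2 - 3/2x_1x_2 + 3/2x_2^2 + 1/2x_1 - 3/2x_2.
  leading term x_2^3: no divisor's leading term divides it; move x_2^3 to the remainder.
  leading term x_1^2: subtract (1/8)·f_1 from 1/2x_1^2 - 3/2x_1x_2 + 3/2x_2^2 + 1/2x_1 - 3/2x_2 → -3/2x_1x_2 + x_2^2 + 3/4x_1 - 9/4x_2 + 3/4
  leading term x_1x_2: subtract (3/8)·f_2 from -3/2x_1x_2 + x_2^2 + 3/4x_1 - 9/4x_2 + 3/4 → x_2^2 - 3/4x_2
  leading term x_2^2: no divisor's leading term divides it; move x_2^2 to the remainder.
  leading term x_2: no divisor's leading term divides it; move -3/4x_2 to the remainder.
  remainder x_2^3 + x_2^2 - 3/4x_2 ≠ 0; add g_3 = x_2^3 + x_2^2 - 3/4x_2 to the basis.

S(f_1,g_3): leading monomials are coprime, so the S-polynomial reduces to 0 (Buchberger's first criterion).
S(f_2,g_3): lcm = x_1x_2^3. S = -3/2x_1x_2^2 + x_2^3 + 3/4x_1x_2 - 1/2x_2^2.
  leading term x_1x_2^2: subtract (3/8x_2)·f_2 from -3/2x_1x_2^2 + x_2^3 + 3/4x_1x_2 - 1/2x_2^2 → x_2^3 + x_2^2 - 3/4x_2
  leading term x_2^3: subtract (1)·g_3 from x_2^3 + x_2^2 - 3/4x_2 → 0
  remainder 0.

Every S-polynomial of the final basis reduces to 0, so we have a Gröbner basis.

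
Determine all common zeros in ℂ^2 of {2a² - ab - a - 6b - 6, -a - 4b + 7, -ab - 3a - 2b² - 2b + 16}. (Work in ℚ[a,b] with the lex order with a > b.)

Compute a lex Gröbner basis by Buchberger's algorithm.
f_1 = 2a² - ab - a - 6b - 6, LT = a².
f_2 = -a - 4b + 7, LT = a.
f_3 = -ab - 3a - 2b² - 2b + 16, LT = ab.

S(f_1,f_2): lcm = a². S = -9/2ab + 13/2a - 3b - 3.
  leading term ab: subtract (9/2b)·f_2 from -9/2ab + 13/2a - 3b - 3 → 13/2a + 18b² - 69/2b - 3
  leading term a: subtract (-13/2)·f_2 from 13/2a + 18b² - 69/2b - 3 → 18b² - 121/2b + 85/2
  leading term b²: no divisor's leading term divides it; move 18b² to the remainder.
  leading term b: no divisor's leading term divides it; move -121/2b to the remainder.
  leading term 1: no divisor's leading term divides it; move 85/2 to the remainder.
  remainder 18b² - 121/2b + 85/2 ≠ 0; add h_4 = 18b² - 121/2b + 85/2 to the basis.

S(f_1,f_3): lcm = a²b. S = -3a² - 5/2ab² - 5/2ab + 16a - 3b² - 3b.
  leading term a²: subtract (-3/2)·f_1 from -3a² - 5/2ab² - 5/2ab + 16a - 3b² - 3b → -5/2ab² - 4ab + 29/2a - 3b² - 12b - 9
  leading term ab²: subtract (5/2b²)·f_2 from -5/2ab² - 4ab + 29/2a - 3b² - 12b - 9 → -4ab + 29/2a + 10b³ - 41/2b² - 12b - 9
  leading term ab: subtract (4b)·f_2 from -4ab + 29/2a + 10b³ - 41/2b² - 12b - 9 → 29/2a + 10b³ - 9/2b² - 40b - 9
  leading term a: subtract (-29/2)·f_2 from 29/2a + 10b³ - 9/2b² - 40b - 9 → 10b³ - 9/2b² - 98b + 185/2
  leading term b³: subtract (5/9b)·h_4 from 10b³ - 9/2b² - 98b + 185/2 → 262/9b² - 2189/18b + 185/2
  leading term b²: subtract (131/81)·h_4 from 262/9b² - 2189/18b + 185/2 → -1925/81b + 1925/81
  leading term b: no divisor's leading term divides it; move -1925/81b to the remainder.
  leading term 1: no divisor's leading term divides it; move 1925/81 to the remainder.
  remainder -1925/81b + 1925/81 ≠ 0; add h_5 = -1925/81b + 1925/81 to the basis.

The other S-polynomials (S(f_2,f_3), S(f_1,h_4), S(f_2,h_4), S(f_3,h_4), S(f_1,h_5), S(f_2,h_5), S(f_3,h_5), S(h_4,h_5)) all reduce to 0 modulo the current basis, so we have a Gröbner basis.
Inter-reduce: drop elements whose leading term is divisible by another's, tail-reduce, and make monic.
Reduced Gröbner basis: {a - 3, b - 1}.

From the last basis element, b - 1 = 0, so b takes values in {1}. Each choice, substituted upward through the basis, yields the corresponding point(s) of the solution set.
  b = 1: the earlier basis element becomes a - 3 = 0, giving a = 3 — point (3, 1).

{(3, 1)}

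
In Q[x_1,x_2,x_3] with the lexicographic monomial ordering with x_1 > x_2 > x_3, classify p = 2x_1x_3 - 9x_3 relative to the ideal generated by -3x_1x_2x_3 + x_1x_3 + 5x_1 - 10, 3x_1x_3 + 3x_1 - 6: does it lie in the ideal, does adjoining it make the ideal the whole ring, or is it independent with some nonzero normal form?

2x_1x_3 - 9x_3 is independent of I; its normal form modulo I is -2x_1 - 9x_3 + 4.

First compute the reduced Gröbner basis of I by Buchberger's algorithm.
f_1 = -3x_1x_2x_3 + x_1x_3 + 5x_1 - 10, LT = x_1x_2x_3.
f_2 = 3x_1x_3 + 3x_1 - 6, LT = x_1x_3.

S(f_1,f_2): lcm = x_1x_2x_3. S = -x_1x_2 - 1/3x_1x_3 - 5/3x_1 + 2x_2 + 10/3.
  leading term x_1x_2: no divisor's leading term divides it; move -x_1x_2 to the remainder.
  leading term x_1x_3: subtract (-1/9)·f_2 from -1/3x_1x_3 - 5/3x_1 + 2x_2 + 10/3 → -4/3x_1 + 2x_2 + 8/3
  leading term x_1: no divisor's leading term divides it; move -4/3x_1 to the remainder.
  leading term x_2: no divisor's leading term divides it; move 2x_2 to the remainder.
  leading term 1: no divisor's leading term divides it; move 8/3 to the remainder.
  remainder -x_1x_2 - 4/3x_1 + 2x_2 + 8/3 ≠ 0; add h_3 = -x_1x_2 - 4/3x_1 + 2x_2 + 8/3 to the basis.

S(f_1,h_3): lcm = x_1x_2x_3. S = -5/3x_1x_3 - 5/3x_1 + 2x_2x_3 + 8/3x_3 + 10/3.
  leading term x_1x_3: subtract (-5/9)·f_2 from -5/3x_1x_3 - 5/3x_1 + 2x_2x_3 + 8/3x_3 + 10/3 → 2x_2x_3 + 8/3x_3
  leading term x_2x_3: no divisor's leading term divides it; move 2x_2x_3 to the remainder.
  leading term x_3: no divisor's leading term divides it; move 8/3x_3 to the remainder.
  remainder 2x_2x_3 + 8/3x_3 ≠ 0; add h_4 = 2x_2x_3 + 8/3x_3 to the basis.

The other S-polynomials (S(f_2,h_3), S(f_1,h_4), S(f_2,h_4), S(h_3,h_4)) all reduce to 0 modulo the current basis, so we have a Gröbner basis.
Inter-reduce: drop elements whose leading term is divisible by another's, tail-reduce, and make monic.
Reduced Gröbner basis: {x_1x_2 + 4/3x_1 - 2x_2 - 8/3, x_1x_3 + x_1 - 2, x_2x_3 + 4/3x_3}.
Label its elements g_1 = x_1x_2 + 4/3x_1 - 2x_2 - 8/3, g_2 = x_1x_3 + x_1 - 2, g_3 = x_2x_3 + 4/3x_3.

Reduce p = 2x_1x_3 - 9x_3 modulo G:
  leading term x_1x_3: subtract (2)·g_2 from 2x_1x_3 - 9x_3 → -2x_1 - 9x_3 + 4
  leading term x_1: no divisor's leading term divides it; move -2x_1 to the remainder.
  leading term x_3: no divisor's leading term divides it; move -9x_3 to the remainder.
  leading term 1: no divisor's leading term divides it; move 4 to the remainder.
  normal form = -2x_1 - 9x_3 + 4.
The normal form is nonzero, so p ∉ I. Since p minus its normal form lies in I, I + (p) = I + (r) where r = -2x_1 - 9x_3 + 4; decide whether this ideal is the whole ring.
Run Buchberger on G together with r (pairs among the g_i already reduce to 0 since G is a Gröbner basis):
g_1 = x_1x_2 + 4/3x_1 - 2x_2 - 8/3, LT = x_1x_2.
g_2 = x_1x_3 + x_1 - 2, LT = x_1x_3.
g_3 = x_2x_3 + 4/3x_3, LT = x_2x_3.
r = -2x_1 - 9x_3 + 4, LT = x_1.

S(g_2,r): lcm = x_1x_3. S = x_1 - 9/2x_3^2 + 2x_3 - 2.
  leading term x_1: subtract (-1/2)·r from x_1 - 9/2x_3^2 + 2x_3 - 2 → -9/2x_3^2 - 5/2x_3
  leading term x_3^2: no divisor's leading term divides it; move -9/2x_3^2 to the remainder.
  leading term x_3: no divisor's leading term divides it; move -5/2x_3 to the remainder.
  remainder -9/2x_3^2 - 5/2x_3 ≠ 0; add m_5 = -9/2x_3^2 - 5/2x_3 to the basis.

The other S-polynomials (S(g_1,g_2), S(g_1,g_3), S(g_1,r), S(g_2,g_3), S(g_3,r), S(g_1,m_5), S(g_2,m_5), S(g_3,m_5), S(r,m_5)) all reduce to 0 modulo the current basis, so we have a Gröbner basis.
Inter-reduce: drop elements whose leading term is divisible by another's, tail-reduce, and make monic.
Reduced Gröbner basis: {x_1 + 9/2x_3 - 2, x_2x_3 + 4/3x_3, x_3^2 + 5/9x_3}.
The reduced Gröbner basis of I + (p) is {x_1 + 9/2x_3 - 2, x_2x_3 + 4/3x_3, x_3^2 + 5/9x_3} ≠ {1}, a proper ideal, so the enlarged system stays consistent: p is independent of I, with normal form -2x_1 - 9x_3 + 4.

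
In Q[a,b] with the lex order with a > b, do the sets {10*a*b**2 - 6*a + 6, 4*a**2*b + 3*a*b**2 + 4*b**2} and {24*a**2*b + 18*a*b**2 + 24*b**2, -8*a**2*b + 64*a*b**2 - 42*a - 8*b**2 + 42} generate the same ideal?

Yes, the ideals are equal.

Equality of ideals is decidable: compute both reduced Gröbner bases (unique for the ordering) and check whether they agree.
Buchberger on the first generating set:
f_1 = 10*a*b**2 - 6*a + 6, LT = a*b**2.
f_2 = 4*a**2*b + 3*a*b**2 + 4*b**2, LT = a**2*b.

S(f_1,f_2): lcm = a**2*b**2. S = -3/5*a**2 - 3/4*a*b**3 + 3/5*a - b**3.
  leading term a**2: no divisor's leading term divides it; move -3/5*a**2 to the remainder.
  leading term a*b**3: subtract (-3/40*b)·f_1 from -3/4*a*b**3 + 3/5*a - b**3 → -9/20*a*b + 3/5*a - b**3 + 9/20*b
  leading term a*b: no divisor's leading term divides it; move -9/20*a*b to the remainder.
  leading term a: no divisor's leading term divides it; move 3/5*a to the remainder.
  leading term b**3: no divisor's leading term divides it; move -b**3 to the remainder.
  leading term b: no divisor's leading term divides it; move 9/20*b to the remainder.
  remainder -3/5*a**2 - 9/20*a*b + 3/5*a - b**3 + 9/20*b ≠ 0; add g_3 = -3/5*a**2 - 9/20*a*b + 3/5*a - b**3 + 9/20*b to the basis.

S(f_1,g_3): lcm = a**2*b**2. S = -3/5*a**2 - 3/4*a*b**3 + a*b**2 + 3/5*a - 5/3*b**5 + 3/4*b**3.
  leading term a**2: subtract (1)·g_3 from -3/5*a**2 - 3/4*a*b**3 + a*b**2 + 3/5*a - 5/3*b**5 + 3/4*b**3 → -3/4*a*b**3 + a*b**2 + 9/20*a*b - 5/3*b**5 + 7/4*b**3 - 9/20*b
  leading term a*b**3: subtract (-3/40*b)·f_1 from -3/4*a*b**3 + a*b**2 + 9/20*a*b - 5/3*b**5 + 7/4*b**3 - 9/20*b → a*b**2 - 5/3*b**5 + 7/4*b**3
  leading term a*b**2: subtract (1/10)·f_1 from a*b**2 - 5/3*b**5 + 7/4*b**3 → 3/5*a - 5/3*b**5 + 7/4*b**3 - 3/5
  leading term a: no divisor's leading term divides it; move 3/5*a to the remainder.
  leading term b**5: no divisor's leading term divides it; move -5/3*b**5 to the remainder.
  leading term b**3: no divisor's leading term divides it; move 7/4*b**3 to the remainder.
  leading term 1: no divisor's leading term divides it; move -3/5 to the remainder.
  remainder 3/5*a - 5/3*b**5 + 7/4*b**3 - 3/5 ≠ 0; add g_4 = 3/5*a - 5/3*b**5 + 7/4*b**3 - 3/5 to the basis.

S(f_2,g_3): lcm = a**2*b. S = a*b - 5/3*b**4 + 7/4*b**2.
  leading term a*b: subtract (5/3*b)·g_4 from a*b - 5/3*b**4 + 7/4*b**2 → 25/9*b**6 - 55/12*b**4 + 7/4*b**2 + b
  leading term b**6: no divisor's leading term divides it; move 25/9*b**6 to the remainder.
  leading term b**4: no divisor's leading term divides it; move -55/12*b**4 to the remainder.
  leading term b**2: no divisor's leading term divides it; move 7/4*b**2 to the remainder.
  leading term b: no divisor's leading term divides it; move b to the remainder.
  remainder 25/9*b**6 - 55/12*b**4 + 7/4*b**2 + b ≠ 0; add g_5 = 25/9*b**6 - 55/12*b**4 + 7/4*b**2 + b to the basis.

The other S-polynomials (S(f_1,g_4), S(f_2,g_4), S(g_3,g_4), S(f_1,g_5), S(f_2,g_5), S(g_3,g_5), S(g_4,g_5)) all reduce to 0 modulo the current basis, so we have a Gröbner basis.
Inter-reduce: drop elements whose leading term is divisible by another's, tail-reduce, and make monic.
Reduced Gröbner basis: {a - 25/9*b**5 + 35/12*b**3 - 1, b**6 - 33/20*b**4 + 63/100*b**2 + 9/25*b}.

Buchberger on the second generating set:
h_1 = 24*a**2*b + 18*a*b**2 + 24*b**2, LT = a**2*b.
h_2 = -8*a**2*b + 64*a*b**2 - 42*a - 8*b**2 + 42, LT = a**2*b.

S(h_1,h_2): lcm = a**2*b. S = 35/4*a*b**2 - 21/4*a + 21/4.
  leading term a*b**2: no divisor's leading term divides it; move 35/4*a*b**2 to the remainder.
  leading term a: no divisor's leading term divides it; move -21/4*a to the remainder.
  leading term 1: no divisor's leading term divides it; move 21/4 to the remainder.
  remainder 35/4*a*b**2 - 21/4*a + 21/4 ≠ 0; add k_3 = 35/4*a*b**2 - 21/4*a + 21/4 to the basis.

S(h_1,k_3): lcm = a**2*b**2. S = 3/5*a**2 + 3/4*a*b**3 - 3/5*a + b**3.
  leading term a**2: no divisor's leading term divides it; move 3/5*a**2 to the remainder.
  leading term a*b**3: subtract (3/35*b)·k_3 from 3/4*a*b**3 - 3/5*a + b**3 → 9/20*a*b - 3/5*a + b**3 - 9/20*b
  leading term a*b: no divisor's leading term divides it; move 9/20*a*b to the remainder.
  leading term a: no divisor's leading term divides it; move -3/5*a to the remainder.
  leading term b**3: no divisor's leading term divides it; move b**3 to the remainder.
  leading term b: no divisor's leading term divides it; move -9/20*b to the remainder.
  remainder 3/5*a**2 + 9/20*a*b - 3/5*a + b**3 - 9/20*b ≠ 0; add k_4 = 3/5*a**2 + 9/20*a*b - 3/5*a + b**3 - 9/20*b to the basis.

S(h_1,k_4): lcm = a**2*b. S = a*b - 5/3*b**4 + 7/4*b**2.
  leading term a*b: no divisor's leading term divides it; move a*b to the remainder.
  leading term b**4: no divisor's leading term divides it; move -5/3*b**4 to the remainder.
  leading term b**2: no divisor's leading term divides it; move 7/4*b**2 to the remainder.
  remainder a*b - 5/3*b**4 + 7/4*b**2 ≠ 0; add k_5 = a*b - 5/3*b**4 + 7/4*b**2 to the basis.

S(k_3,k_4): lcm = a**2*b**2. S = -3/5*a**2 - 3/4*a*b**3 + a*b**2 + 3/5*a - 5/3*b**5 + 3/4*b**3.
  leading term a**2: subtract (-1)·k_4 from -3/5*a**2 - 3/4*a*b**3 + a*b**2 + 3/5*a - 5/3*b**5 + 3/4*b**3 → -3/4*a*b**3 + a*b**2 + 9/20*a*b - 5/3*b**5 + 7/4*b**3 - 9/20*b
  leading term a*b**3: subtract (-3/35*b)·k_3 from -3/4*a*b**3 + a*b**2 + 9/20*a*b - 5/3*b**5 + 7/4*b**3 - 9/20*b → a*b**2 - 5/3*b**5 + 7/4*b**3
  leading term a*b**2: subtract (4/35)·k_3 from a*b**2 - 5/3*b**5 + 7/4*b**3 → 3/5*a - 5/3*b**5 + 7/4*b**3 - 3/5
  leading term a: no divisor's leading term divides it; move 3/5*a to the remainder.
  leading term b**5: no divisor's leading term divides it; move -5/3*b**5 to the remainder.
  leading term b**3: no divisor's leading term divides it; move 7/4*b**3 to the remainder.
  leading term 1: no divisor's leading term divides it; move -3/5 to the remainder.
  remainder 3/5*a - 5/3*b**5 + 7/4*b**3 - 3/5 ≠ 0; add k_6 = 3/5*a - 5/3*b**5 + 7/4*b**3 - 3/5 to the basis.

S(k_3,k_6): lcm = a*b**2. S = -3/5*a + 25/9*b**7 - 35/12*b**5 + b**2 + 3/5.
  leading term a: subtract (-1)·k_6 from -3/5*a + 25/9*b**7 - 35/12*b**5 + b**2 + 3/5 → 25/9*b**7 - 55/12*b**5 + 7/4*b**3 + b**2
  leading term b**7: no divisor's leading term divides it; move 25/9*b**7 to the remainder.
  leading term b**5: no divisor's leading term divides it; move -55/12*b**5 to the remainder.
  leading term b**3: no divisor's leading term divides it; move 7/4*b**3 to the remainder.
  leading term b**2: no divisor's leading term divides it; move b**2 to the remainder.
  remainder 25/9*b**7 - 55/12*b**5 + 7/4*b**3 + b**2 ≠ 0; add k_7 = 25/9*b**7 - 55/12*b**5 + 7/4*b**3 + b**2 to the basis.

S(k_5,k_6): lcm = a*b. S = 25/9*b**6 - 55/12*b**4 + 7/4*b**2 + b.
  leading term b**6: no divisor's leading term divides it; move 25/9*b**6 to the remainder.
  leading term b**4: no divisor's leading term divides it; move -55/12*b**4 to the remainder.
  leading term b**2: no divisor's leading term divides it; move 7/4*b**2 to the remainder.
  leading term b: no divisor's leading term divides it; move b to the remainder.
  remainder 25/9*b**6 - 55/12*b**4 + 7/4*b**2 + b ≠ 0; add k_8 = 25/9*b**6 - 55/12*b**4 + 7/4*b**2 + b to the basis.

The other S-polynomials (S(h_2,k_3), S(h_2,k_4), S(h_1,k_5), S(h_2,k_5), S(k_3,k_5), S(k_4,k_5), S(h_1,k_6), S(h_2,k_6), S(k_4,k_6), S(h_1,k_7), S(h_2,k_7), S(k_3,k_7), S(k_4,k_7), S(k_5,k_7), S(k_6,k_7), S(h_1,k_8), S(h_2,k_8), S(k_3,k_8), S(k_4,k_8), S(k_5,k_8), S(k_6,k_8), S(k_7,k_8)) all reduce to 0 modulo the current basis, so we have a Gröbner basis.
Inter-reduce: drop elements whose leading term is divisible by another's, tail-reduce, and make monic.
Reduced Gröbner basis: {a - 25/9*b**5 + 35/12*b**3 - 1, b**6 - 33/20*b**4 + 63/100*b**2 + 9/25*b}.

The two bases agree; hence the ideals are identical.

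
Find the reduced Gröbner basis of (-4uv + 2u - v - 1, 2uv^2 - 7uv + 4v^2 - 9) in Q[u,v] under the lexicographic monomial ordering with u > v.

G = {u - 7/6v^2 - 1/3v + 5/2, v^3 - 3/14v^2 - 29/14v + 9/7}

Buchberger's algorithm terminates because the ascending chain of leading-term ideals stabilizes.

f_1 = -4uv + 2u - v - 1, LT = uv.
f_2 = 2uv^2 - 7uv + 4v^2 - 9, LT = uv^2.

S(f_1,f_2): lcm = uv^2. S = 3uv - 7/4v^2 + 1/4v + 9/2.
  leading term uv: subtract (-3/4)·f_1 from 3uv - 7/4v^2 + 1/4v + 9/2 → 3/2u - 7/4v^2 - 1/2v + 15/4
  leading term u: no divisor's leading term divides it; move 3/2u to the remainder.
  leading term v^2: no divisor's leading term divides it; move -7/4v^2 to the remainder.
  leading term v: no divisor's leading term divides it; move -1/2v to the remainder.
  leading term 1: no divisor's leading term divides it; move 15/4 to the remainder.
  remainder 3/2u - 7/4v^2 - 1/2v + 15/4 ≠ 0; add g_3 = 3/2u - 7/4v^2 - 1/2v + 15/4 to the basis.

S(f_1,g_3): lcm = uv. S = -1/2u + 7/6v^3 + 1/3v^2 - 9/4v + 1/4.
  leading term u: subtract (-1/3)·g_3 from -1/2u + 7/6v^3 + 1/3v^2 - 9/4v + 1/4 → 7/6v^3 - 1/4v^2 - 29/12v + 3/2
  leading term v^3: no divisor's leading term divides it; move 7/6v^3 to the remainder.
  leading term v^2: no divisor's leading term divides it; move -1/4v^2 to the remainder.
  leading term v: no divisor's leading term divides it; move -29/12v to the remainder.
  leading term 1: no divisor's leading term divides it; move 3/2 to the remainder.
  remainder 7/6v^3 - 1/4v^2 - 29/12v + 3/2 ≠ 0; add g_4 = 7/6v^3 - 1/4v^2 - 29/12v + 3/2 to the basis.

S(f_2,g_3): lcm = uv^2. S = -7/2uv + 7/6v^4 + 1/3v^3 - 1/2v^2 - 9/2.
  leading term uv: subtract (7/8)·f_1 from -7/2uv + 7/6v^4 + 1/3v^3 - 1/2v^2 - 9/2 → -7/4u + 7/6v^4 + 1/3v^3 - 1/2v^2 + 7/8v - 29/8
  leading term u: subtract (-7/6)·g_3 from -7/4u + 7/6v^4 + 1/3v^3 - 1/2v^2 + 7/8v - 29/8 → 7/6v^4 + 1/3v^3 - 61/24v^2 + 7/24v + 3/4
  leading term v^4: subtract (v)·g_4 from 7/6v^4 + 1/3v^3 - 61/24v^2 + 7/24v + 3/4 → 7/12v^3 - 1/8v^2 - 29/24v + 3/4
  leading term v^3: subtract (1/2)·g_4 from 7/12v^3 - 1/8v^2 - 29/24v + 3/4 → 0
  remainder 0.

S(f_1,g_4): lcm = uv^3. S = -2/7uv^2 + 29/14uv - 9/7u + 1/4v^3 + 1/4v^2.
  leading term uv^2: subtract (1/14v)·f_1 from -2/7uv^2 + 29/14uv - 9/7u + 1/4v^3 + 1/4v^2 → 27/14uv - 9/7u + 1/4v^3 + 9/28v^2 + 1/14v
  leading term uv: subtract (-27/56)·f_1 from 27/14uv - 9/7u + 1/4v^3 + 9/28v^2 + 1/14v → -9/28u + 1/4v^3 + 9/28v^2 - 23/56v - 27/56
  leading term u: subtract (-3/14)·g_3 from -9/28u + 1/4v^3 + 9/28v^2 - 23/56v - 27/56 → 1/4v^3 - 3/56v^2 - 29/56v + 9/28
  leading term v^3: subtract (3/14)·g_4 from 1/4v^3 - 3/56v^2 - 29/56v + 9/28 → 0
  remainder 0.

S(f_2,g_4): lcm = uv^3. S = -23/7uv^2 + 29/14uv - 9/7u + 2v^3 - 9/2v.
  leading term uv^2: subtract (23/28v)·f_1 from -23/7uv^2 + 29/14uv - 9/7u + 2v^3 - 9/2v → 3/7uv - 9/7u + 2v^3 + 23/28v^2 - 103/28v
  leading term uv: subtract (-3/28)·f_1 from 3/7uv - 9/7u + 2v^3 + 23/28v^2 - 103/28v → -15/14u + 2v^3 + 23/28v^2 - 53/14v - 3/28
  leading term u: subtract (-5/7)·g_3 from -15/14u + 2v^3 + 23/28v^2 - 53/14v - 3/28 → 2v^3 - 3/7v^2 - 29/7v + 18/7
  leading term v^3: subtract (12/7)·g_4 from 2v^3 - 3/7v^2 - 29/7v + 18/7 → 0
  remainder 0.

S(g_3,g_4): leading monomials are coprime, so the S-polynomial reduces to 0 (Buchberger's first criterion).
Every S-polynomial of the final basis reduces to 0, so we have a Gröbner basis.
Inter-reduce: drop elements whose leading term is divisible by another's, tail-reduce, and make monic.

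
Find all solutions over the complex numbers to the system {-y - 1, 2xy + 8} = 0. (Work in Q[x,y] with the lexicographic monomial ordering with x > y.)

Compute a lex Gröbner basis by Buchberger's algorithm.
f_1 = -y - 1, LT = y.
f_2 = 2xy + 8, LT = xy.

S(f_1,f_2): lcm = xy. S = x - 4.
  leading term x: no divisor's leading term divides it; move x to the remainder.
  leading term 1: no divisor's leading term divides it; move -4 to the remainder.
  remainder x - 4 ≠ 0; add h_3 = x - 4 to the basis.

The other S-polynomials (S(f_1,h_3), S(f_2,h_3)) all reduce to 0 modulo the current basis, so we have a Gröbner basis.
Inter-reduce: drop elements whose leading term is divisible by another's, tail-reduce, and make monic.
Reduced Gröbner basis: {x - 4, y + 1}.

From the last basis element, y + 1 = 0, so y takes values in {-1}. Each choice, substituted upward through the basis, yields the corresponding point(s) of the solution set.
  y = -1: the earlier basis element becomes x - 4 = 0, giving x = 4 — point (4, -1).
Each listed point satisfies every original equation (direct substitution).
This is the nonlinear analogue of row-reducing a linear system.

{(4, -1)}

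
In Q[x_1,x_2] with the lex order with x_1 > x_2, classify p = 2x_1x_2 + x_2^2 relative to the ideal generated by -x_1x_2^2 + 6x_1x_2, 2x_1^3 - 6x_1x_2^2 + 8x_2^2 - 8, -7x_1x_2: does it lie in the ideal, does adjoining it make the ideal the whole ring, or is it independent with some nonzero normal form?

2x_1x_2 + x_2^2 is independent of I; its normal form modulo I is x_2^2.

First compute the reduced Gröbner basis of I by Buchberger's algorithm.
f_1 = -x_1x_2^2 + 6x_1x_2, LT = x_1x_2^2.
f_2 = 2x_1^3 - 6x_1x_2^2 + 8x_2^2 - 8, LT = x_1^3.
f_3 = -7x_1x_2, LT = x_1x_2.

S(f_1,f_2): lcm = x_1^3x_2^2. S = -6x_1^3x_2 + 3x_1x_2^4 - 4x_2^4 + 4x_2^2.
  leading term x_1^3x_2: subtract (-3x_2)·f_2 from -6x_1^3x_2 + 3x_1x_2^4 - 4x_2^4 + 4x_2^2 → 3x_1x_2^4 - 18x_1x_2^3 - 4x_2^4 + 24x_2^3 + 4x_2^2 - 24x_2
  leading term x_1x_2^4: subtract (-3x_2^2)·f_1 from 3x_1x_2^4 - 18x_1x_2^3 - 4x_2^4 + 24x_2^3 + 4x_2^2 - 24x_2 → -4x_2^4 + 24x_2^3 + 4x_2^2 - 24x_2
  leading term x_2^4: no divisor's leading term divides it; move -4x_2^4 to the remainder.
  leading term x_2^3: no divisor's leading term divides it; move 24x_2^3 to the remainder.
  leading term x_2^2: no divisor's leading term divides it; move 4x_2^2 to the remainder.
  leading term x_2: no divisor's leading term divides it; move -24x_2 to the remainder.
  remainder -4x_2^4 + 24x_2^3 + 4x_2^2 - 24x_2 ≠ 0; add h_4 = -4x_2^4 + 24x_2^3 + 4x_2^2 - 24x_2 to the basis.

S(f_1,f_3): lcm = x_1x_2^2. S = -6x_1x_2.
  leading term x_1x_2: subtract (6/7)·f_3 from -6x_1x_2 → 0
  remainder 0.

S(f_2,f_3): lcm = x_1^3x_2. S = -3x_1x_2^3 + 4x_2^3 - 4x_2.
  leading term x_1x_2^3: subtract (3x_2)·f_1 from -3x_1x_2^3 + 4x_2^3 - 4x_2 → -18x_1x_2^2 + 4x_2^3 - 4x_2
  leading term x_1x_2^2: subtract (18)·f_1 from -18x_1x_2^2 + 4x_2^3 - 4x_2 → -108x_1x_2 + 4x_2^3 - 4x_2
  leading term x_1x_2: subtract (108/7)·f_3 from -108x_1x_2 + 4x_2^3 - 4x_2 → 4x_2^3 - 4x_2
  leading term x_2^3: no divisor's leading term divides it; move 4x_2^3 to the remainder.
  leading term x_2: no divisor's leading term divides it; move -4x_2 to the remainder.
  remainder 4x_2^3 - 4x_2 ≠ 0; add h_5 = 4x_2^3 - 4x_2 to the basis.

S(f_1,h_4): lcm = x_1x_2^4. S = x_1x_2^2 - 6x_1x_2.
  leading term x_1x_2^2: subtract (-1)·f_1 from x_1x_2^2 - 6x_1x_2 → 0
  remainder 0.

S(f_2,h_4): leading monomials are coprime, so the S-polynomial reduces to 0 (Buchberger's first criterion).
S(f_3,h_4): lcm = x_1x_2^4. S = 6x_1x_2^3 + x_1x_2^2 - 6x_1x_2.
  leading term x_1x_2^3: subtract (-6x_2)·f_1 from 6x_1x_2^3 + x_1x_2^2 - 6x_1x_2 → 37x_1x_2^2 - 6x_1x_2
  leading term x_1x_2^2: subtract (-37)·f_1 from 37x_1x_2^2 - 6x_1x_2 → 216x_1x_2
  leading term x_1x_2: subtract (-216/7)·f_3 from 216x_1x_2 → 0
  remainder 0.

S(f_1,h_5): lcm = x_1x_2^3. S = -6x_1x_2^2 + x_1x_2.
  leading term x_1x_2^2: subtract (6)·f_1 from -6x_1x_2^2 + x_1x_2 → -35x_1x_2
  leading term x_1x_2: subtract (5)·f_3 from -35x_1x_2 → 0
  remainder 0.

S(f_2,h_5): leading monomials are coprime, so the S-polynomial reduces to 0 (Buchberger's first criterion).
S(f_3,h_5): lcm = x_1x_2^3. S = x_1x_2.
  leading term x_1x_2: subtract (-1/7)·f_3 from x_1x_2 → 0
  remainder 0.

S(h_4,h_5): lcm = x_2^4. S = -6x_2^3 + 6x_2.
  leading term x_2^3: subtract (-3/2)·h_5 from -6x_2^3 + 6x_2 → 0
  remainder 0.

Every S-polynomial of the final basis reduces to 0, so we have a Gröbner basis.
Inter-reduce: drop elements whose leading term is divisible by another's, tail-reduce, and make monic.
Reduced Gröbner basis: {x_1^3 + 4x_2^2 - 4, x_1x_2, x_2^3 - x_2}.
Label its elements g_1 = x_1^3 + 4x_2^2 - 4, g_2 = x_1x_2, g_3 = x_2^3 - x_2.

Reduce p = 2x_1x_2 + x_2^2 modulo G:
  leading term x_1x_2: subtract (2)·g_2 from 2x_1x_2 + x_2^2 → x_2^2
  leading term x_2^2: no divisor's leading term divides it; move x_2^2 to the remainder.
  normal form = x_2^2.
The normal form is nonzero, so p ∉ I. Since p minus its normal form lies in I, I + (p) = I + (r) where r = x_2^2; decide whether this ideal is the whole ring.
Run Buchberger on G together with r (pairs among the g_i already reduce to 0 since G is a Gröbner basis):
g_1 = x_1^3 + 4x_2^2 - 4, LT = x_1^3.
g_2 = x_1x_2, LT = x_1x_2.
g_3 = x_2^3 - x_2, LT = x_2^3.
r = x_2^2, LT = x_2^2.

S(g_1,g_2): lcm = x_1^3x_2. S = 4x_2^3 - 4x_2.
  leading term x_2^3: subtract (4)·g_3 from 4x_2^3 - 4x_2 → 0
  remainder 0.

S(g_1,g_3): leading monomials are coprime, so the S-polynomial reduces to 0 (Buchberger's first criterion).
S(g_1,r): leading monomials are coprime, so the S-polynomial reduces to 0 (Buchberger's first criterion).
S(g_2,g_3): lcm = x_1x_2^3. S = x_1x_2.
  leading term x_1x_2: subtract (1)·g_2 from x_1x_2 → 0
  remainder 0.

S(g_2,r): lcm = x_1x_2^2. S = 0.
  remainder 0.

S(g_3,r): lcm = x_2^3. S = -x_2.
  leading term x_2: no divisor's leading term divides it; move -x_2 to the remainder.
  remainder -x_2 ≠ 0; add m_5 = -x_2 to the basis.

S(g_1,m_5): leading monomials are coprime, so the S-polynomial reduces to 0 (Buchberger's first criterion).
S(g_2,m_5): lcm = x_1x_2. S = 0.
  remainder 0.

S(g_3,m_5): lcm = x_2^3. S = -x_2.
  leading term x_2: subtract (1)·m_5 from -x_2 → 0
  remainder 0.

S(r,m_5): lcm = x_2^2. S = 0.
  remainder 0.

Every S-polynomial of the final basis reduces to 0, so we have a Gröbner basis.
Inter-reduce: drop elements whose leading term is divisible by another's, tail-reduce, and make monic.
Reduced Gröbner basis: {x_1^3 - 4, x_2}.
The reduced Gröbner basis of I + (p) is {x_1^3 - 4, x_2} ≠ {1}, a proper ideal, so the enlarged system stays consistent: p is independent of I, with normal form x_2^2.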